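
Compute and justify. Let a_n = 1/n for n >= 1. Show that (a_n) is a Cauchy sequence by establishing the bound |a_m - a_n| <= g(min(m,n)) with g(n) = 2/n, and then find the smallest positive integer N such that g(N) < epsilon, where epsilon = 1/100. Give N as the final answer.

For any m, n >= 1, by the triangle inequality:
|a_m - a_n| = |1/m - 1/n| <= 1/m + 1/n <= 2/min(m,n).
So g(n) = 2/n bounds the Cauchy difference. Since g(n) -> 0, (a_n) is Cauchy.
Now solve g(N) < 1/100: 2/N < 1/100 <=> N > 2 / (1/100) = 200.
The smallest integer strictly greater than 200 is N = 201.
Check: g(201) = 2/201 = 2/201 < 1/100; g(200) = 1/100 >= 1/100. So N = 201.

201


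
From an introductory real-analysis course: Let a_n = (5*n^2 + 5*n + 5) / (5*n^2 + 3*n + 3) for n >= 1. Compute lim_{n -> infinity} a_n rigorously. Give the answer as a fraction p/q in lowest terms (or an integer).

Divide numerator and denominator by n^2, the highest power:
numerator / n^2 = 5 + 5/n + 5/n^2
denominator / n^2 = 5 + 3/n + 3/n^2
As n -> infinity, all terms of the form c/n^k (k >= 1) tend to 0.
So numerator / n^2 -> 5 and denominator / n^2 -> 5.
Therefore lim a_n = 1.

1


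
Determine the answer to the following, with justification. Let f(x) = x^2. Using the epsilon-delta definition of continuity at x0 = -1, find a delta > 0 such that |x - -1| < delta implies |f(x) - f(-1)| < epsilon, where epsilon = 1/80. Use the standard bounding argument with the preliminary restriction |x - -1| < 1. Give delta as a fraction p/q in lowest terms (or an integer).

Factor: |x^2 - (-1)^2| = |x - -1| * |x + -1|.
Impose |x - -1| < 1 first. Then |x + -1| = |(x - -1) + 2*(-1)| <= |x - -1| + 2*|-1| < 1 + 2 = 3.
So |x^2 - (-1)^2| < delta * 3.
We need delta * 3 <= 1/80, i.e. delta <= 1/80/3 = 1/240.
Since 1/240 < 1, this is tighter than 1; take delta = 1/240.
So delta = 1/240 works.

1/240


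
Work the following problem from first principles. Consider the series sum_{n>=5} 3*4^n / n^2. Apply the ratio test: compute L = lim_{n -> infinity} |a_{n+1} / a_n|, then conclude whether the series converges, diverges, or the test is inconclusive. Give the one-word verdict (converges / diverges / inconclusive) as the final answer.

Let a_n denote the general term. Form the ratio a_{n+1}/a_n and simplify:
a_{n+1}/a_n = 4*n^2/(n + 1)^2
Take the limit as n -> infinity: L = 4.
Since L = 4 > 1 (or L = infinity), the ratio test implies the series diverges.

diverges


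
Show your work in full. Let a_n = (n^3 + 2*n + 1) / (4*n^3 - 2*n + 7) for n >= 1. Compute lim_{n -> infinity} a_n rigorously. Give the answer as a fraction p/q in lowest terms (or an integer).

Divide numerator and denominator by n^3, the highest power:
numerator / n^3 = 1 + 2/n^2 + n^(-3)
denominator / n^3 = 4 - 2/n^2 + 7/n^3
As n -> infinity, all terms of the form c/n^k (k >= 1) tend to 0.
So numerator / n^3 -> 1 and denominator / n^3 -> 4.
Therefore lim a_n = 1/4.

1/4


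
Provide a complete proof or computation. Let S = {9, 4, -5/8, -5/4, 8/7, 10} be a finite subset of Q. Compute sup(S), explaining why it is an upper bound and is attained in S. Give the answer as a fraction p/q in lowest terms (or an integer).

S is finite, so sup(S) = max(S).
Sorted decreasing:
10, 9, 4, 8/7, -5/8, -5/4
The extremum is 10.
For every x in S, x <= 10. And 10 is in S, so it is attained.
Therefore sup(S) = 10.

10


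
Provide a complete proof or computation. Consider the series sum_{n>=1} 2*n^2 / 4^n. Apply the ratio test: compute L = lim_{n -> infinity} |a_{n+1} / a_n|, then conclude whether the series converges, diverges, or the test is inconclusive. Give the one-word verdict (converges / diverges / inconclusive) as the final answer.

Let a_n denote the general term. Form the ratio a_{n+1}/a_n and simplify:
a_{n+1}/a_n = (n + 1)^2/(4*n^2)
Take the limit as n -> infinity: L = 1/4.
Since L = 1/4 < 1, the ratio test implies the series converges.

converges


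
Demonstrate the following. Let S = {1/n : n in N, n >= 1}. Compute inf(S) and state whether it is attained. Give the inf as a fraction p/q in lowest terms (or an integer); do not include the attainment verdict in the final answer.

Analysis:
- Values: 1, 1/2, 1/3, 1/4, ... strictly decreasing.
- The maximum is 1 (n=1); sup = 1 (attained).
- The set is bounded below by 0; 1/n -> 0 so 0 is the greatest lower bound.
- 0 is not in the set, so inf = 0 is not attained.
Conclusion: inf(S) = 0, not attained in S.

0


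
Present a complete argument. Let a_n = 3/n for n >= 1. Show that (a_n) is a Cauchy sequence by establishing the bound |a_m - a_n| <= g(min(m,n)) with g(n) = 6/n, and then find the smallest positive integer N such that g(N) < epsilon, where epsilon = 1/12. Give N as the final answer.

For any m, n >= 1, by the triangle inequality:
|a_m - a_n| = |3/m - 3/n| <= 3*1/m + 3*1/n <= 6/min(m,n).
So g(n) = 6/n bounds the Cauchy difference. Since g(n) -> 0, (a_n) is Cauchy.
Now solve g(N) < 1/12: 6/N < 1/12 <=> N > 6 / (1/12) = 72.
The smallest integer strictly greater than 72 is N = 73.
Check: g(73) = 6/73 = 6/73 < 1/12; g(72) = 1/12 >= 1/12. So N = 73.

73


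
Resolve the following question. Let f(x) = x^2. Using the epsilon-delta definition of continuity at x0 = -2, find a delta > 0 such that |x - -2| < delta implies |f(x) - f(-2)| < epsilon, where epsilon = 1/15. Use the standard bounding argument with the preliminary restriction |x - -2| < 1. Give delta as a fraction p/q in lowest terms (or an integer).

Factor: |x^2 - (-2)^2| = |x - -2| * |x + -2|.
Impose |x - -2| < 1 first. Then |x + -2| = |(x - -2) + 2*(-2)| <= |x - -2| + 2*|-2| < 1 + 4 = 5.
So |x^2 - (-2)^2| < delta * 5.
We need delta * 5 <= 1/15, i.e. delta <= 1/15/5 = 1/75.
Since 1/75 < 1, this is tighter than 1; take delta = 1/75.
So delta = 1/75 works.

1/75


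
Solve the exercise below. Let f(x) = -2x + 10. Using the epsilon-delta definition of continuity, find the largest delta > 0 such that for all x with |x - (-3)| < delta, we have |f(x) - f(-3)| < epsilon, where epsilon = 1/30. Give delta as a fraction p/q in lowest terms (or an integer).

We compute f(-3) = -2*(-3) + 10 = 16.
|f(x) - f(-3)| = |-2x + 10 - (16)| = |-2(x - (-3))| = 2|x - (-3)|.
We need 2|x - (-3)| < 1/30, i.e. |x - (-3)| < 1/30 / 2 = 1/60.
So any delta <= 1/60 works. Conversely, if delta > 1/60, then x = -3 + 1/60 satisfies |x - (-3)| = 1/60 < delta but |f(x) - f(-3)| = 2 * 1/60 = 1/30, which is not < 1/30; so no larger delta works.
Hence the largest such delta is 1/60.

1/60


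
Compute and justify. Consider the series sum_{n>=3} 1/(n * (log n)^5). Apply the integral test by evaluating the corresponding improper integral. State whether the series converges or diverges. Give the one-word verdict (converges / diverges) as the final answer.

Let f(x) = 1/(x*log(x)^5). Then f is positive, continuous, and decreasing on [3, infinity), so the integral test applies.
Compute the improper integral int_{3}^infinity f(x) dx:
  antiderivative F(x) = -1/(4*log(x)^4).
  F(x) -> 0 as x -> infinity.  int = 0 - F(3) = 1/(4*log(3)^4) < infinity. By the integral test, the series converges.

converges


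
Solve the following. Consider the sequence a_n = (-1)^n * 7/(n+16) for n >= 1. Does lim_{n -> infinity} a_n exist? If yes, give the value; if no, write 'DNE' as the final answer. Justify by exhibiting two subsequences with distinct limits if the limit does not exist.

Examine the behaviour of a_n along subsequences.
Even-n subsequence a_{2k} = 7/(2k+16) -> 0. Odd-n subsequence a_{2k+1} = -7/(2k+17) -> 0. Both tend to 0, which suggests the limit is 0; verify directly.
|a_n - 0| = 7/(n+16) < 7/n for every n >= 1.
Given epsilon > 0, choose a positive integer N > 7/epsilon. Then for all n >= N, |a_n| < 7/n <= 7/N < epsilon.
So by the definition of the limit, lim a_n exists and equals 0.

0


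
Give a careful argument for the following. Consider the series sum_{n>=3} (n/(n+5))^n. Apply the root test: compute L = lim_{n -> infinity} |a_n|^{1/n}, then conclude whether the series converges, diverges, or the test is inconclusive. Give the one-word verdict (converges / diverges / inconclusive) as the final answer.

Let a_n denote the general term. Form |a_n|^(1/n) and simplify:
|a_n|^(1/n) = n/(n + 5)
Take the limit as n -> infinity: L = 1.
Since L = 1, the root test is inconclusive. (In fact a_n = (n/(n+5))^n -> e^(-5) != 0, so the nth-term test shows divergence; but the root test itself gives no conclusion.)

inconclusive


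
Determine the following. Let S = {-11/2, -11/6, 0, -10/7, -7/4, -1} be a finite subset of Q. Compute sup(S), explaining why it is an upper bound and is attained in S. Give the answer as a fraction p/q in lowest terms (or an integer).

S is finite, so sup(S) = max(S).
Sorted decreasing:
0, -1, -10/7, -7/4, -11/6, -11/2
The extremum is 0.
For every x in S, x <= 0. And 0 is in S, so it is attained.
Therefore sup(S) = 0.

0


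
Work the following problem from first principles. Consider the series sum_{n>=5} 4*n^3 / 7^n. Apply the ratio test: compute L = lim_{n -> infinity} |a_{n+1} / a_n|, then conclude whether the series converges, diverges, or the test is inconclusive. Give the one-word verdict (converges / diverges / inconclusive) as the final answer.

Let a_n denote the general term. Form the ratio a_{n+1}/a_n and simplify:
a_{n+1}/a_n = (n + 1)^3/(7*n^3)
Take the limit as n -> infinity: L = 1/7.
Since L = 1/7 < 1, the ratio test implies the series converges.

converges


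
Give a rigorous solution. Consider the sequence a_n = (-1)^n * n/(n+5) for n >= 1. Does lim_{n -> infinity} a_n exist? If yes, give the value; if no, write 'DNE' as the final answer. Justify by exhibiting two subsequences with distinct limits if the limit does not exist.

Examine the behaviour of a_n along subsequences.
a_{2k} = 2k/(2k+5) -> 1. a_{2k+1} = -(2k+1)/(2k+6) -> -1.
Since these two subsequential limits are 1 and -1, distinct, the full sequence cannot converge (a convergent sequence has all subsequences tending to the same limit). So lim a_n does not exist.

DNE


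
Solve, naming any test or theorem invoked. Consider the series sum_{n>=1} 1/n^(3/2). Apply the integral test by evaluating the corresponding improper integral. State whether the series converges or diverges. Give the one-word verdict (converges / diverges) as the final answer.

Let f(x) = x^(-3/2). Then f is positive, continuous, and decreasing on [1, infinity), so the integral test applies.
Compute the improper integral int_{1}^infinity f(x) dx:
  antiderivative F(x) = -2/sqrt(x).
  As x -> infinity, F(x) -> 0 (since p = 3/2 > 1).
  So int = F(infinity) - F(1) = 0 - (-2) = 2.
  Finite, so by the integral test, the series converges.

converges


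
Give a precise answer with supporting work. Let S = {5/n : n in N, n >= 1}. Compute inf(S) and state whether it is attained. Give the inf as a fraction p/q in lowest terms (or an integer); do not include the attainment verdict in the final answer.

Analysis:
- Values: 5, 5/2, 5/3, 5/4, ... strictly decreasing.
- The maximum is 5 (n=1); sup = 5 (attained).
- The set is bounded below by 0; 5/n -> 0 so 0 is the greatest lower bound.
- 0 is not in the set, so inf = 0 is not attained.
Conclusion: inf(S) = 0, not attained in S.

0


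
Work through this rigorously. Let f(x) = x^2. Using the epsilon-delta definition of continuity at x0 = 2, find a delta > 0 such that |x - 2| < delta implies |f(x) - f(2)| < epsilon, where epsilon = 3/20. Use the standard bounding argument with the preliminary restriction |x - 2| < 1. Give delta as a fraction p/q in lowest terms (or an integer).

Factor: |x^2 - (2)^2| = |x - 2| * |x + 2|.
Impose |x - 2| < 1 first. Then |x + 2| = |(x - 2) + 2*(2)| <= |x - 2| + 2*|2| < 1 + 4 = 5.
So |x^2 - (2)^2| < delta * 5.
We need delta * 5 <= 3/20, i.e. delta <= 3/20/5 = 3/100.
Since 3/100 < 1, this is tighter than 1; take delta = 3/100.
So delta = 3/100 works.

3/100


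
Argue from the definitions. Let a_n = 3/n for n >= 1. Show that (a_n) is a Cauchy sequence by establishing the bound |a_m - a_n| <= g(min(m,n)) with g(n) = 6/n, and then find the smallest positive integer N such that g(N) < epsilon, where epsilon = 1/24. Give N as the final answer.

For any m, n >= 1, by the triangle inequality:
|a_m - a_n| = |3/m - 3/n| <= 3*1/m + 3*1/n <= 6/min(m,n).
So g(n) = 6/n bounds the Cauchy difference. Since g(n) -> 0, (a_n) is Cauchy.
Now solve g(N) < 1/24: 6/N < 1/24 <=> N > 6 / (1/24) = 144.
The smallest integer strictly greater than 144 is N = 145.
Check: g(145) = 6/145 = 6/145 < 1/24; g(144) = 1/24 >= 1/24. So N = 145.

145


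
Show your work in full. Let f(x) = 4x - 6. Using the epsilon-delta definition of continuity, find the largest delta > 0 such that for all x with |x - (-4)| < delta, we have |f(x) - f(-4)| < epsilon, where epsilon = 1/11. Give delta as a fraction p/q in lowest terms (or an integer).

We compute f(-4) = 4*(-4) - 6 = -22.
|f(x) - f(-4)| = |4x - 6 - (-22)| = |4(x - (-4))| = 4|x - (-4)|.
We need 4|x - (-4)| < 1/11, i.e. |x - (-4)| < 1/11 / 4 = 1/44.
So any delta <= 1/44 works. Conversely, if delta > 1/44, then x = -4 + 1/44 satisfies |x - (-4)| = 1/44 < delta but |f(x) - f(-4)| = 4 * 1/44 = 1/11, which is not < 1/11; so no larger delta works.
Hence the largest such delta is 1/44.

1/44


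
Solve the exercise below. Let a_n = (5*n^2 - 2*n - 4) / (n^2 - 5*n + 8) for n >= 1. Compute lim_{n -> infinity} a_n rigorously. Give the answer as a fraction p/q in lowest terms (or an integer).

Divide numerator and denominator by n^2, the highest power:
numerator / n^2 = 5 - 2/n - 4/n^2
denominator / n^2 = 1 - 5/n + 8/n^2
As n -> infinity, all terms of the form c/n^k (k >= 1) tend to 0.
So numerator / n^2 -> 5 and denominator / n^2 -> 1.
Therefore lim a_n = 5.

5


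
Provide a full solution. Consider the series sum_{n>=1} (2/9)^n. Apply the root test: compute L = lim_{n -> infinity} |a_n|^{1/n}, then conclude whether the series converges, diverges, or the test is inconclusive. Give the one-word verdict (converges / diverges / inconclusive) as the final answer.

Let a_n denote the general term. Form |a_n|^(1/n) and simplify:
|a_n|^(1/n) = 2/9
Take the limit as n -> infinity: L = 2/9.
Since L = 2/9 < 1, the root test implies convergence.

converges


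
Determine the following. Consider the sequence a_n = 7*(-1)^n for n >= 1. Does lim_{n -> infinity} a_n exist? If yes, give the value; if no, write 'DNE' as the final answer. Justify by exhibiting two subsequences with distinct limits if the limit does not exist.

Examine the behaviour of a_n along subsequences.
Even-n subsequence a_{2k} = 7 -> 7. Odd-n subsequence a_{2k+1} = -7 -> -7.
Since these two subsequential limits are 7 and -7, distinct, the full sequence cannot converge (a convergent sequence has all subsequences tending to the same limit). So lim a_n does not exist.

DNE


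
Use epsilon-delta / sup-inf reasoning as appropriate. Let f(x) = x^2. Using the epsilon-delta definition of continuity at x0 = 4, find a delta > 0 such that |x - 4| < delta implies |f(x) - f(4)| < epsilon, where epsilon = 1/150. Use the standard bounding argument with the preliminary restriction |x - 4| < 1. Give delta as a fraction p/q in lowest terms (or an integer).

Factor: |x^2 - (4)^2| = |x - 4| * |x + 4|.
Impose |x - 4| < 1 first. Then |x + 4| = |(x - 4) + 2*(4)| <= |x - 4| + 2*|4| < 1 + 8 = 9.
So |x^2 - (4)^2| < delta * 9.
We need delta * 9 <= 1/150, i.e. delta <= 1/150/9 = 1/1350.
Since 1/1350 < 1, this is tighter than 1; take delta = 1/1350.
So delta = 1/1350 works.

1/1350


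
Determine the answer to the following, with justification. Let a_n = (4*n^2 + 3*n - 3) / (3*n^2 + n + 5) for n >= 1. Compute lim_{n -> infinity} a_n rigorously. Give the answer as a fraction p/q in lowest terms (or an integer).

Divide numerator and denominator by n^2, the highest power:
numerator / n^2 = 4 + 3/n - 3/n^2
denominator / n^2 = 3 + 1/n + 5/n^2
As n -> infinity, all terms of the form c/n^k (k >= 1) tend to 0.
So numerator / n^2 -> 4 and denominator / n^2 -> 3.
Therefore lim a_n = 4/3.

4/3


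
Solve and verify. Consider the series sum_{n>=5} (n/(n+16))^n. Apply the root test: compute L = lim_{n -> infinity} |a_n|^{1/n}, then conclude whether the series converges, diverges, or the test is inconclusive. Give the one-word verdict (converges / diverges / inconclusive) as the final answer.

Let a_n denote the general term. Form |a_n|^(1/n) and simplify:
|a_n|^(1/n) = n/(n + 16)
Take the limit as n -> infinity: L = 1.
Since L = 1, the root test is inconclusive. (In fact a_n = (n/(n+16))^n -> e^(-16) != 0, so the nth-term test shows divergence; but the root test itself gives no conclusion.)

inconclusive


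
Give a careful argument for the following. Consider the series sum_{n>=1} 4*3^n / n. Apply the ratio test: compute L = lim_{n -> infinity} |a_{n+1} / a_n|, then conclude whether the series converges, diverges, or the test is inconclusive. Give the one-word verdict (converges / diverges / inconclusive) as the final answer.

Let a_n denote the general term. Form the ratio a_{n+1}/a_n and simplify:
a_{n+1}/a_n = 3*n/(n + 1)
Take the limit as n -> infinity: L = 3.
Since L = 3 > 1 (or L = infinity), the ratio test implies the series diverges.

diverges


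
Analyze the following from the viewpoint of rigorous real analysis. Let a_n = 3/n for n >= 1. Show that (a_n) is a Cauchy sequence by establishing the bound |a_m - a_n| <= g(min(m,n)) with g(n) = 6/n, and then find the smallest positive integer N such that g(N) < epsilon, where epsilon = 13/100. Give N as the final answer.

For any m, n >= 1, by the triangle inequality:
|a_m - a_n| = |3/m - 3/n| <= 3*1/m + 3*1/n <= 6/min(m,n).
So g(n) = 6/n bounds the Cauchy difference. Since g(n) -> 0, (a_n) is Cauchy.
Now solve g(N) < 13/100: 6/N < 13/100 <=> N > 6 / (13/100) = 600/13.
The smallest integer strictly greater than 600/13 is N = 47.
Check: g(47) = 6/47 = 6/47 < 13/100; g(46) = 3/23 >= 13/100. So N = 47.

47


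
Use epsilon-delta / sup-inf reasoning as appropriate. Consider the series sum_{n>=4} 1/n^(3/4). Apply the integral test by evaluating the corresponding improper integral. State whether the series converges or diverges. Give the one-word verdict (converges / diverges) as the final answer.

Let f(x) = x^(-3/4). Then f is positive, continuous, and decreasing on [4, infinity), so the integral test applies.
Compute the improper integral int_{4}^infinity f(x) dx:
  antiderivative F(x) = 4*x^(1/4).
  As x -> infinity, F(x) -> infinity (since p = 3/4 < 1).
  So the integral diverges. By the integral test, the series diverges.

diverges


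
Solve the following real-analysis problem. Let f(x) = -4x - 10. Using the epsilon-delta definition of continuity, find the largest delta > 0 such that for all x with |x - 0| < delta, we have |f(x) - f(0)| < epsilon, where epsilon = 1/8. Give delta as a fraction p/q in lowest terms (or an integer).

We compute f(0) = -4*(0) - 10 = -10.
|f(x) - f(0)| = |-4x - 10 - (-10)| = |-4(x - 0)| = 4|x - 0|.
We need 4|x - 0| < 1/8, i.e. |x - 0| < 1/8 / 4 = 1/32.
So any delta <= 1/32 works. Conversely, if delta > 1/32, then x = 0 + 1/32 satisfies |x - 0| = 1/32 < delta but |f(x) - f(0)| = 4 * 1/32 = 1/8, which is not < 1/8; so no larger delta works.
Hence the largest such delta is 1/32.

1/32


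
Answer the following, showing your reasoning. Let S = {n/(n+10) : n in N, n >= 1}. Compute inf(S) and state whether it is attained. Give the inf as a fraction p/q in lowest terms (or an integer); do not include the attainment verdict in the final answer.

Analysis:
- Values: 1/11, 1/6, 3/13, 2/7, ... strictly increasing.
- Minimum is 1/11 (n=1); inf = 1/11 (attained).
- n/(n+10) = 1 - 10/(n+10) -> 1 from below as n -> infinity, and never equals 1.
- So sup = 1 (not attained).
Conclusion: inf(S) = 1/11, attained in S.

1/11


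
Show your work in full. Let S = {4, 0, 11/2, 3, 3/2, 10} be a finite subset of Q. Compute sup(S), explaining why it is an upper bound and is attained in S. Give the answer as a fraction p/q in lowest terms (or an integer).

S is finite, so sup(S) = max(S).
Sorted decreasing:
10, 11/2, 4, 3, 3/2, 0
The extremum is 10.
For every x in S, x <= 10. And 10 is in S, so it is attained.
Therefore sup(S) = 10.

10


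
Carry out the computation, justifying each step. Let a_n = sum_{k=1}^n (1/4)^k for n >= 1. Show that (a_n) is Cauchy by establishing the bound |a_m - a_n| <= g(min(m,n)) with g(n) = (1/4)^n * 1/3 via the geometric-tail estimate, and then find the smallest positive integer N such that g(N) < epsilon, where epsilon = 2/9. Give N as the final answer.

For m > n >= 1: |a_m - a_n| = sum_{k=n+1}^m (1/4)^k < sum_{k=n+1}^infinity (1/4)^k = (1/4)^(n+1) / (1 - 1/4) = (1/4)^n * (1/4) * (4/3) = (1/4)^n * 1/3.
So g(n) = (1/4)^n / 3. Since g(n) -> 0, (a_n) is Cauchy.
Now solve g(N) < 2/9: (1/4)^N / 3 < 2/9 <=> 4^N > 1 / (3 * 2/9) = 3/2.
Check powers of 4: 4^0 = 1 <= 3/2, 4^1 = 4 > 3/2.
So the smallest such N is 1. Check: g(1) = 1/(3 * 4) = 1/12 < 2/9.

1


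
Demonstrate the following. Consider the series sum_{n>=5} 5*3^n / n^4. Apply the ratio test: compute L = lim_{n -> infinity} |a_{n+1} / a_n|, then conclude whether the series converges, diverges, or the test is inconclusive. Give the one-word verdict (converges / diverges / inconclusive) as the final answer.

Let a_n denote the general term. Form the ratio a_{n+1}/a_n and simplify:
a_{n+1}/a_n = 3*n^4/(n + 1)^4
Take the limit as n -> infinity: L = 3.
Since L = 3 > 1 (or L = infinity), the ratio test implies the series diverges.

diverges


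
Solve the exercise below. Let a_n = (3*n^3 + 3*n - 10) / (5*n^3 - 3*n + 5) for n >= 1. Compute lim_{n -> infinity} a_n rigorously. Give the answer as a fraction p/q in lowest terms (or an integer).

Divide numerator and denominator by n^3, the highest power:
numerator / n^3 = 3 + 3/n^2 - 10/n^3
denominator / n^3 = 5 - 3/n^2 + 5/n^3
As n -> infinity, all terms of the form c/n^k (k >= 1) tend to 0.
So numerator / n^3 -> 3 and denominator / n^3 -> 5.
Therefore lim a_n = 3/5.

3/5


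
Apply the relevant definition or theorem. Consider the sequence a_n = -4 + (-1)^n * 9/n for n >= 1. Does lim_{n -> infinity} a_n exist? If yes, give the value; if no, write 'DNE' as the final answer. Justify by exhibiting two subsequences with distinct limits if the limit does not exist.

Examine the behaviour of a_n along subsequences.
Even-n subsequence a_{2k} = -4 + 9/(2k) -> -4. Odd-n subsequence a_{2k+1} = -4 - 9/(2k+1) -> -4. Both tend to -4, which suggests the limit is -4; verify directly.
|a_n - (-4)| = |(-1)^n * 9/n| = 9/n for every n >= 1.
Given epsilon > 0, choose a positive integer N > 9/epsilon. Then for all n >= N, |a_n - (-4)| = 9/n <= 9/N < epsilon.
So by the definition of the limit, lim a_n exists and equals -4.

-4


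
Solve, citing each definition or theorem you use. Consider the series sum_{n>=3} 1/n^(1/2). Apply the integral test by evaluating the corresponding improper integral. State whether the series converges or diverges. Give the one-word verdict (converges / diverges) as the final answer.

Let f(x) = 1/sqrt(x). Then f is positive, continuous, and decreasing on [3, infinity), so the integral test applies.
Compute the improper integral int_{3}^infinity f(x) dx:
  antiderivative F(x) = 2*sqrt(x).
  As x -> infinity, F(x) -> infinity (since p = 1/2 < 1).
  So the integral diverges. By the integral test, the series diverges.

diverges


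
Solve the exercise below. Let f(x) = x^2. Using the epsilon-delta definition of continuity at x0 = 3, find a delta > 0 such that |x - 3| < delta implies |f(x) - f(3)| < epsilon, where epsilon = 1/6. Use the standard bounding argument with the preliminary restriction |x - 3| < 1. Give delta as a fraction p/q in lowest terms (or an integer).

Factor: |x^2 - (3)^2| = |x - 3| * |x + 3|.
Impose |x - 3| < 1 first. Then |x + 3| = |(x - 3) + 2*(3)| <= |x - 3| + 2*|3| < 1 + 6 = 7.
So |x^2 - (3)^2| < delta * 7.
We need delta * 7 <= 1/6, i.e. delta <= 1/6/7 = 1/42.
Since 1/42 < 1, this is tighter than 1; take delta = 1/42.
So delta = 1/42 works.

1/42


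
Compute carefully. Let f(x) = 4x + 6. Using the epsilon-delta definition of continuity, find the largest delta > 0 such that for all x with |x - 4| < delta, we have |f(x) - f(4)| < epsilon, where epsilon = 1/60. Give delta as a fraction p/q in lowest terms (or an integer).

We compute f(4) = 4*(4) + 6 = 22.
|f(x) - f(4)| = |4x + 6 - (22)| = |4(x - 4)| = 4|x - 4|.
We need 4|x - 4| < 1/60, i.e. |x - 4| < 1/60 / 4 = 1/240.
So any delta <= 1/240 works. Conversely, if delta > 1/240, then x = 4 + 1/240 satisfies |x - 4| = 1/240 < delta but |f(x) - f(4)| = 4 * 1/240 = 1/60, which is not < 1/60; so no larger delta works.
Hence the largest such delta is 1/240.

1/240


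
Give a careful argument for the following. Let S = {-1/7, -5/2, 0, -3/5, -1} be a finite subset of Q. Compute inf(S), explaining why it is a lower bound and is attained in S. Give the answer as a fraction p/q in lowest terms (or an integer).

S is finite, so inf(S) = min(S).
Sorted increasing:
-5/2, -1, -3/5, -1/7, 0
The extremum is -5/2.
For every x in S, x >= -5/2. And -5/2 is in S, so it is attained.
Therefore inf(S) = -5/2.

-5/2


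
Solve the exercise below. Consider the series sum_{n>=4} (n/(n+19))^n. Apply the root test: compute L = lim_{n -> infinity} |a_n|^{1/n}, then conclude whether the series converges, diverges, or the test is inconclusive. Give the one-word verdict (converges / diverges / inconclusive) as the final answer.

Let a_n denote the general term. Form |a_n|^(1/n) and simplify:
|a_n|^(1/n) = n/(n + 19)
Take the limit as n -> infinity: L = 1.
Since L = 1, the root test is inconclusive. (In fact a_n = (n/(n+19))^n -> e^(-19) != 0, so the nth-term test shows divergence; but the root test itself gives no conclusion.)

inconclusive


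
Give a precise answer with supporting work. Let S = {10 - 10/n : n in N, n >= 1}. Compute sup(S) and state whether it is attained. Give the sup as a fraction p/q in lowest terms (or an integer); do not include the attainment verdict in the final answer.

Analysis:
- Values: 0, 5, 20/3, 15/2, ... strictly increasing.
- Minimum is 0 (n=1); inf = 0 (attained).
- 10 - 10/n -> 10 from below; sup = 10, not attained.
Conclusion: sup(S) = 10, not attained in S.

10


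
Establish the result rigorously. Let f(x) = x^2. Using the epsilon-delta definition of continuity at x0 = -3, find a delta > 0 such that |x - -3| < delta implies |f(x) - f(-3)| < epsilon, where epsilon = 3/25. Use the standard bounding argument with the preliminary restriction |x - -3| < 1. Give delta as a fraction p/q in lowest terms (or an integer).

Factor: |x^2 - (-3)^2| = |x - -3| * |x + -3|.
Impose |x - -3| < 1 first. Then |x + -3| = |(x - -3) + 2*(-3)| <= |x - -3| + 2*|-3| < 1 + 6 = 7.
So |x^2 - (-3)^2| < delta * 7.
We need delta * 7 <= 3/25, i.e. delta <= 3/25/7 = 3/175.
Since 3/175 < 1, this is tighter than 1; take delta = 3/175.
So delta = 3/175 works.

3/175


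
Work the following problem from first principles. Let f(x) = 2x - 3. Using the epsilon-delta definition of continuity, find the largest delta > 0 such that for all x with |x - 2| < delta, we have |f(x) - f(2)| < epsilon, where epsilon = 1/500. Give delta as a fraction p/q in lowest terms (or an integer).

We compute f(2) = 2*(2) - 3 = 1.
|f(x) - f(2)| = |2x - 3 - (1)| = |2(x - 2)| = 2|x - 2|.
We need 2|x - 2| < 1/500, i.e. |x - 2| < 1/500 / 2 = 1/1000.
So any delta <= 1/1000 works. Conversely, if delta > 1/1000, then x = 2 + 1/1000 satisfies |x - 2| = 1/1000 < delta but |f(x) - f(2)| = 2 * 1/1000 = 1/500, which is not < 1/500; so no larger delta works.
Hence the largest such delta is 1/1000.

1/1000


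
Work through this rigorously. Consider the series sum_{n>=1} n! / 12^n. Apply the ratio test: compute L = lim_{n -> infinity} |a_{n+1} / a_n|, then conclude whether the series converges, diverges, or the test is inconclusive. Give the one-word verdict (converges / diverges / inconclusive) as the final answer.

Let a_n denote the general term. Form the ratio a_{n+1}/a_n and simplify:
a_{n+1}/a_n = n/12 + 1/12
Take the limit as n -> infinity: L = infinity.
Since L = infinity > 1 (or L = infinity), the ratio test implies the series diverges.

diverges


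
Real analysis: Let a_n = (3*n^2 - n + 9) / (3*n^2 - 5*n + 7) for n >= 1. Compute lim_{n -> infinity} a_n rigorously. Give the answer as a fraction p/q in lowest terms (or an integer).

Divide numerator and denominator by n^2, the highest power:
numerator / n^2 = 3 - 1/n + 9/n^2
denominator / n^2 = 3 - 5/n + 7/n^2
As n -> infinity, all terms of the form c/n^k (k >= 1) tend to 0.
So numerator / n^2 -> 3 and denominator / n^2 -> 3.
Therefore lim a_n = 1.

1


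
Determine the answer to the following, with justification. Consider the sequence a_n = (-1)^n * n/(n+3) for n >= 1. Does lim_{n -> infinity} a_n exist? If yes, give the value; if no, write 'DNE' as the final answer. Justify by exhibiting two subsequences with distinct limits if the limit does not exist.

Examine the behaviour of a_n along subsequences.
a_{2k} = 2k/(2k+3) -> 1. a_{2k+1} = -(2k+1)/(2k+4) -> -1.
Since these two subsequential limits are 1 and -1, distinct, the full sequence cannot converge (a convergent sequence has all subsequences tending to the same limit). So lim a_n does not exist.

DNE


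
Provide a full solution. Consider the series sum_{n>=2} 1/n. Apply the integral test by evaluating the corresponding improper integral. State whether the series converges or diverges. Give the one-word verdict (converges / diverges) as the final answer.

Let f(x) = 1/x. Then f is positive, continuous, and decreasing on [2, infinity), so the integral test applies.
Compute the improper integral int_{2}^infinity f(x) dx:
  antiderivative F(x) = log(x).
  As x -> infinity, log(x) -> infinity.
  So int = infinity - log(2) = infinity. By the integral test, the series diverges.

diverges


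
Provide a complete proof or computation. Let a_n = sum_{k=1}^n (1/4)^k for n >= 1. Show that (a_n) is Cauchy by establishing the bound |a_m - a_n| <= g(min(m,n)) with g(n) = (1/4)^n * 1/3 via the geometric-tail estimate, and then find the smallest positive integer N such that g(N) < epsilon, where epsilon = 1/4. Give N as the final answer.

For m > n >= 1: |a_m - a_n| = sum_{k=n+1}^m (1/4)^k < sum_{k=n+1}^infinity (1/4)^k = (1/4)^(n+1) / (1 - 1/4) = (1/4)^n * (1/4) * (4/3) = (1/4)^n * 1/3.
So g(n) = (1/4)^n / 3. Since g(n) -> 0, (a_n) is Cauchy.
Now solve g(N) < 1/4: (1/4)^N / 3 < 1/4 <=> 4^N > 1 / (3 * 1/4) = 4/3.
Check powers of 4: 4^0 = 1 <= 4/3, 4^1 = 4 > 4/3.
So the smallest such N is 1. Check: g(1) = 1/(3 * 4) = 1/12 < 1/4.

1


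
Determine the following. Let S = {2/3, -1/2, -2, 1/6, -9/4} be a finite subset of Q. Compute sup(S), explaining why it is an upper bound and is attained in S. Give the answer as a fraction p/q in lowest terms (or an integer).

S is finite, so sup(S) = max(S).
Sorted decreasing:
2/3, 1/6, -1/2, -2, -9/4
The extremum is 2/3.
For every x in S, x <= 2/3. And 2/3 is in S, so it is attained.
Therefore sup(S) = 2/3.

2/3


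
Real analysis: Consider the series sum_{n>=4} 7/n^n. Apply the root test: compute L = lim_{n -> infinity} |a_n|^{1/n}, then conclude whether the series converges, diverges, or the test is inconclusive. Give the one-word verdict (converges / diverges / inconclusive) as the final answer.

Let a_n denote the general term. Form |a_n|^(1/n) and simplify:
|a_n|^(1/n) = 7^(1/n)/n
Take the limit as n -> infinity: L = 0.
Since L = 0 < 1, the root test implies convergence.

converges


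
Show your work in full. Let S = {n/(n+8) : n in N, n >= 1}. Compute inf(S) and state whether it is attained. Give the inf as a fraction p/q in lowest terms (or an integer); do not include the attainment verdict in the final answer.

Analysis:
- Values: 1/9, 1/5, 3/11, 1/3, ... strictly increasing.
- Minimum is 1/9 (n=1); inf = 1/9 (attained).
- n/(n+8) = 1 - 8/(n+8) -> 1 from below as n -> infinity, and never equals 1.
- So sup = 1 (not attained).
Conclusion: inf(S) = 1/9, attained in S.

1/9


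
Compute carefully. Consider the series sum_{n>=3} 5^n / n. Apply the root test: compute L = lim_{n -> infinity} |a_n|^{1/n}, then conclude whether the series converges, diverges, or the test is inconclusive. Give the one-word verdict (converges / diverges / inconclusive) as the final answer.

Let a_n denote the general term. Form |a_n|^(1/n) and simplify:
|a_n|^(1/n) = 5/n^(1/n)
Take the limit as n -> infinity: L = 5.
Since L = 5 > 1, the root test implies divergence.

diverges


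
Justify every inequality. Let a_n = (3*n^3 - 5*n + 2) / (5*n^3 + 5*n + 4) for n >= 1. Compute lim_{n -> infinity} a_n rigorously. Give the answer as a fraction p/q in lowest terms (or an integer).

Divide numerator and denominator by n^3, the highest power:
numerator / n^3 = 3 - 5/n^2 + 2/n^3
denominator / n^3 = 5 + 5/n^2 + 4/n^3
As n -> infinity, all terms of the form c/n^k (k >= 1) tend to 0.
So numerator / n^3 -> 3 and denominator / n^3 -> 5.
Therefore lim a_n = 3/5.

3/5


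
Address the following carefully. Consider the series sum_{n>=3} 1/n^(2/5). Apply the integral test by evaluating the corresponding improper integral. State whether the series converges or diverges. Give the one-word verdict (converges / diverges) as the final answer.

Let f(x) = x^(-2/5). Then f is positive, continuous, and decreasing on [3, infinity), so the integral test applies.
Compute the improper integral int_{3}^infinity f(x) dx:
  antiderivative F(x) = 5*x^(3/5)/3.
  As x -> infinity, F(x) -> infinity (since p = 2/5 < 1).
  So the integral diverges. By the integral test, the series diverges.

diverges


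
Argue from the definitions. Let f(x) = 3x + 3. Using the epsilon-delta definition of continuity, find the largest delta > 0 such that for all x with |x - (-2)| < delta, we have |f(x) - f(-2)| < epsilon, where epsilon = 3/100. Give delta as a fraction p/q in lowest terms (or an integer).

We compute f(-2) = 3*(-2) + 3 = -3.
|f(x) - f(-2)| = |3x + 3 - (-3)| = |3(x - (-2))| = 3|x - (-2)|.
We need 3|x - (-2)| < 3/100, i.e. |x - (-2)| < 3/100 / 3 = 1/100.
So any delta <= 1/100 works. Conversely, if delta > 1/100, then x = -2 + 1/100 satisfies |x - (-2)| = 1/100 < delta but |f(x) - f(-2)| = 3 * 1/100 = 3/100, which is not < 3/100; so no larger delta works.
Hence the largest such delta is 1/100.

1/100


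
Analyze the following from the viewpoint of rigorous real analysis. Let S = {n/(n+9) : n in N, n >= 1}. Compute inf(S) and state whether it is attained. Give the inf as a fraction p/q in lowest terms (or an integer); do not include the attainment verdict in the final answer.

Analysis:
- Values: 1/10, 2/11, 1/4, 4/13, ... strictly increasing.
- Minimum is 1/10 (n=1); inf = 1/10 (attained).
- n/(n+9) = 1 - 9/(n+9) -> 1 from below as n -> infinity, and never equals 1.
- So sup = 1 (not attained).
Conclusion: inf(S) = 1/10, attained in S.

1/10


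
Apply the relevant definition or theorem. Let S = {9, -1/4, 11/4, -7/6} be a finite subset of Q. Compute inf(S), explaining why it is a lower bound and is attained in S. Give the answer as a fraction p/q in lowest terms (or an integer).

S is finite, so inf(S) = min(S).
Sorted increasing:
-7/6, -1/4, 11/4, 9
The extremum is -7/6.
For every x in S, x >= -7/6. And -7/6 is in S, so it is attained.
Therefore inf(S) = -7/6.

-7/6


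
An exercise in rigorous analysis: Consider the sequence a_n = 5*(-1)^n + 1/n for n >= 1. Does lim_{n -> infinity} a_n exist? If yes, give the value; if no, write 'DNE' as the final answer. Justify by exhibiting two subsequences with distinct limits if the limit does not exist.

Examine the behaviour of a_n along subsequences.
a_{2k} = 5 + 1/(2k) -> 5. a_{2k+1} = -5 + 1/(2k+1) -> -5.
Since these two subsequential limits are 5 and -5, distinct, the full sequence cannot converge (a convergent sequence has all subsequences tending to the same limit). So lim a_n does not exist.

DNE


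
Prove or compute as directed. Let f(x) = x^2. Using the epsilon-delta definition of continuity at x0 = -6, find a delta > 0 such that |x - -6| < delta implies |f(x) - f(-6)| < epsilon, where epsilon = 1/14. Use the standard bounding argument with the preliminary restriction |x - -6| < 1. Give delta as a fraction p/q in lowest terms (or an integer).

Factor: |x^2 - (-6)^2| = |x - -6| * |x + -6|.
Impose |x - -6| < 1 first. Then |x + -6| = |(x - -6) + 2*(-6)| <= |x - -6| + 2*|-6| < 1 + 12 = 13.
So |x^2 - (-6)^2| < delta * 13.
We need delta * 13 <= 1/14, i.e. delta <= 1/14/13 = 1/182.
Since 1/182 < 1, this is tighter than 1; take delta = 1/182.
So delta = 1/182 works.

1/182


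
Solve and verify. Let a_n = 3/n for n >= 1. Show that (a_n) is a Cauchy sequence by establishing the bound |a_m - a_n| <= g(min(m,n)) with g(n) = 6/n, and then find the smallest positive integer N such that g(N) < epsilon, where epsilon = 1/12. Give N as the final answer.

For any m, n >= 1, by the triangle inequality:
|a_m - a_n| = |3/m - 3/n| <= 3*1/m + 3*1/n <= 6/min(m,n).
So g(n) = 6/n bounds the Cauchy difference. Since g(n) -> 0, (a_n) is Cauchy.
Now solve g(N) < 1/12: 6/N < 1/12 <=> N > 6 / (1/12) = 72.
The smallest integer strictly greater than 72 is N = 73.
Check: g(73) = 6/73 = 6/73 < 1/12; g(72) = 1/12 >= 1/12. So N = 73.

73


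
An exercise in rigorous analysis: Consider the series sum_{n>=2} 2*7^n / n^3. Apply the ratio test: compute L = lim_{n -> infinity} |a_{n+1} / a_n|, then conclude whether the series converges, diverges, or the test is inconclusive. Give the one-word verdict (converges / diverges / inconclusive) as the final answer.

Let a_n denote the general term. Form the ratio a_{n+1}/a_n and simplify:
a_{n+1}/a_n = 7*n^3/(n + 1)^3
Take the limit as n -> infinity: L = 7.
Since L = 7 > 1 (or L = infinity), the ratio test implies the series diverges.

diverges


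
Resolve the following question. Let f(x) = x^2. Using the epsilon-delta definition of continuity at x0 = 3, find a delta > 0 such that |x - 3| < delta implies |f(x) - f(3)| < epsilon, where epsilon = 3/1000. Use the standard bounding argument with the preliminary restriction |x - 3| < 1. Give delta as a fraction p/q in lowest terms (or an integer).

Factor: |x^2 - (3)^2| = |x - 3| * |x + 3|.
Impose |x - 3| < 1 first. Then |x + 3| = |(x - 3) + 2*(3)| <= |x - 3| + 2*|3| < 1 + 6 = 7.
So |x^2 - (3)^2| < delta * 7.
We need delta * 7 <= 3/1000, i.e. delta <= 3/1000/7 = 3/7000.
Since 3/7000 < 1, this is tighter than 1; take delta = 3/7000.
So delta = 3/7000 works.

3/7000


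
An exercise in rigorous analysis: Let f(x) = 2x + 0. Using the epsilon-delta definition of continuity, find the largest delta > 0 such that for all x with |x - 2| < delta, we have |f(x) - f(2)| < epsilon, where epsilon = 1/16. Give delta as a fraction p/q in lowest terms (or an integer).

We compute f(2) = 2*(2) + 0 = 4.
|f(x) - f(2)| = |2x + 0 - (4)| = |2(x - 2)| = 2|x - 2|.
We need 2|x - 2| < 1/16, i.e. |x - 2| < 1/16 / 2 = 1/32.
So any delta <= 1/32 works. Conversely, if delta > 1/32, then x = 2 + 1/32 satisfies |x - 2| = 1/32 < delta but |f(x) - f(2)| = 2 * 1/32 = 1/16, which is not < 1/16; so no larger delta works.
Hence the largest such delta is 1/32.

1/32


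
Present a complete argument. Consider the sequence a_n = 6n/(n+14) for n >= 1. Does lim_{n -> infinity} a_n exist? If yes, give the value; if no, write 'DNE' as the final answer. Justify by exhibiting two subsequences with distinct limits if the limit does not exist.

Examine the behaviour of a_n along subsequences.
Even-n subsequence a_{2k} = 6(2k)/(2k+14) -> 6. Odd-n subsequence a_{2k+1} = 6(2k+1)/(2k+15) -> 6. Both tend to 6, which suggests the limit is 6; verify directly.
|a_n - 6| = |6n - 6(n+14)| / (n+14) = 84/(n+14) < 84/n for every n >= 1.
Given epsilon > 0, choose a positive integer N > 84/epsilon. Then for all n >= N, |a_n - 6| < 84/n <= 84/N < epsilon.
So by the definition of the limit, lim a_n exists and equals 6.

6


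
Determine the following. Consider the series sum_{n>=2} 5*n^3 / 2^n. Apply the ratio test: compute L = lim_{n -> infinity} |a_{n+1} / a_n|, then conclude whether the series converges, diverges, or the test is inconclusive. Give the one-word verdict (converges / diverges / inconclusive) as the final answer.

Let a_n denote the general term. Form the ratio a_{n+1}/a_n and simplify:
a_{n+1}/a_n = (n + 1)^3/(2*n^3)
Take the limit as n -> infinity: L = 1/2.
Since L = 1/2 < 1, the ratio test implies the series converges.

converges
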